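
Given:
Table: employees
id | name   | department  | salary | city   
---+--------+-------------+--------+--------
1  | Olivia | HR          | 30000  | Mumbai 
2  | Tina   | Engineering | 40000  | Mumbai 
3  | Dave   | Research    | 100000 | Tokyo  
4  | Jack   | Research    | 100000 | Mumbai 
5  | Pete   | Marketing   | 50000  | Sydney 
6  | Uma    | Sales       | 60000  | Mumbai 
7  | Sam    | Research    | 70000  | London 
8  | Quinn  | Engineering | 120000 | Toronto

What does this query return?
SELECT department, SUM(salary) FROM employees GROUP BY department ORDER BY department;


Summing salary within each department:
  Engineering: 40000 + 120000 = 160000
  HR: 30000 = 30000
  Marketing: 50000 = 50000
  Research: 100000 + 100000 + 70000 = 270000
  Sales: 60000 = 60000


5 groups:
Engineering, 160000
HR, 30000
Marketing, 50000
Research, 270000
Sales, 60000


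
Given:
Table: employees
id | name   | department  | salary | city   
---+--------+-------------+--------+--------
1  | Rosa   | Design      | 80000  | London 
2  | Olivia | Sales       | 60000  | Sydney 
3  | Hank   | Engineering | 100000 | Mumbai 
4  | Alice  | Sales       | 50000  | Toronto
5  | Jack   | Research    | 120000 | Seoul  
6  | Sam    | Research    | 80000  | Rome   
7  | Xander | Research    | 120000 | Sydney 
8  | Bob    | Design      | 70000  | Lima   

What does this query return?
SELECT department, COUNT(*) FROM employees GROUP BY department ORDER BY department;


Assigning each row to its department group:
  Rosa -> Design
  Olivia -> Sales
  Hank -> Engineering
  Alice -> Sales
  Jack -> Research
  Sam -> Research
  Xander -> Research
  Bob -> Design


4 groups:
Design, 2
Engineering, 1
Research, 3
Sales, 2


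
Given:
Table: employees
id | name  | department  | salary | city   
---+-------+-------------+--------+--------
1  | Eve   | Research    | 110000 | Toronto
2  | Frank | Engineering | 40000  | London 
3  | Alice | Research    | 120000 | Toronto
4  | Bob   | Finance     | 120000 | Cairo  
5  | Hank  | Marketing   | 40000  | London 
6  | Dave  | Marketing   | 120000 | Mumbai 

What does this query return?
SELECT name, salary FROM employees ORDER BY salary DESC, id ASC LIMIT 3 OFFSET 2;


Sort by salary DESC (id ASC tiebreak), then skip 2 and take 3
Rows 3 through 5

3 rows:
Dave, 120000
Eve, 110000
Frank, 40000


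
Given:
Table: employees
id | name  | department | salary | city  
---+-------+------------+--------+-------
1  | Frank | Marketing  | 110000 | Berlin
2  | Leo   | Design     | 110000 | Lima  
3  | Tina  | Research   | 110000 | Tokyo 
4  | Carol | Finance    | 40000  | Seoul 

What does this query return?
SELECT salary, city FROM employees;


Projecting columns: salary, city

4 rows:
110000, Berlin
110000, Lima
110000, Tokyo
40000, Seoul


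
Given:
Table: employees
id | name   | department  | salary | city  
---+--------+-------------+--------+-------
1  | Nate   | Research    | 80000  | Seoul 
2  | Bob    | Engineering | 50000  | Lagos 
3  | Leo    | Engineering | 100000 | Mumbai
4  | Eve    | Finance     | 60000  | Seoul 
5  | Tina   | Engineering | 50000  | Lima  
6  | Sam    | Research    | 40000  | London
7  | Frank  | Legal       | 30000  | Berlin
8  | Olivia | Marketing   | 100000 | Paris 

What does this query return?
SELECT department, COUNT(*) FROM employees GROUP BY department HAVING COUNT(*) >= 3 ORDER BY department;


Groups with count >= 3:
  Engineering: 3 -> PASS
  Finance: 1 -> filtered out
  Legal: 1 -> filtered out
  Marketing: 1 -> filtered out
  Research: 2 -> filtered out


1 groups:
Engineering, 3


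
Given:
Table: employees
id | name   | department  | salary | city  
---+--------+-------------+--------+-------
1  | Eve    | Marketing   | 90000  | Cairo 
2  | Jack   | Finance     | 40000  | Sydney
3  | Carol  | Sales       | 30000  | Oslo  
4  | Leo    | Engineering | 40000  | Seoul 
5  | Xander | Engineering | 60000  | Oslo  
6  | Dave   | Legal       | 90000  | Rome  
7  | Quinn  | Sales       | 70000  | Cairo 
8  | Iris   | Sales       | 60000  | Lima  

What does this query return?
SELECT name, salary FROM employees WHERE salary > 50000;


Filtering: salary > 50000
Matching: 5 rows

5 rows:
Eve, 90000
Xander, 60000
Dave, 90000
Quinn, 70000
Iris, 60000


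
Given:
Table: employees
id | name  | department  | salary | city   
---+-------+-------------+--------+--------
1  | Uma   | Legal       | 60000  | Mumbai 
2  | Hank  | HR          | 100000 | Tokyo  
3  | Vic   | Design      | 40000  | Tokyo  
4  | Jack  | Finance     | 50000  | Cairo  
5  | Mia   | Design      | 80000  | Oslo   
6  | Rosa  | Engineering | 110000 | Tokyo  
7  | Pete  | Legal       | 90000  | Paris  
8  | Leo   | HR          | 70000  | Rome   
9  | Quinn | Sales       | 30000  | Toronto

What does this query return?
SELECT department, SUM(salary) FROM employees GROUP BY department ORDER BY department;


Summing salary within each department:
  Design: 40000 + 80000 = 120000
  Engineering: 110000 = 110000
  Finance: 50000 = 50000
  HR: 100000 + 70000 = 170000
  Legal: 60000 + 90000 = 150000
  Sales: 30000 = 30000


6 groups:
Design, 120000
Engineering, 110000
Finance, 50000
HR, 170000
Legal, 150000
Sales, 30000


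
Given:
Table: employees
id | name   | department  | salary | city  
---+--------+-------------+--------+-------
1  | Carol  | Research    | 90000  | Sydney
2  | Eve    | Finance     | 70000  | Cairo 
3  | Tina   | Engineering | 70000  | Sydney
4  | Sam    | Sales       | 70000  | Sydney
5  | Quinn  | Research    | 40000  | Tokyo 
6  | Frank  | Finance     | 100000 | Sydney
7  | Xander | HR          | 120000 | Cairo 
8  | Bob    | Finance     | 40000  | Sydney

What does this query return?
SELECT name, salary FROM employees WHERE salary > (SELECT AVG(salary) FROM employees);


Subquery: AVG(salary) = 75000.0
Filtering: salary > 75000.0
  Carol (90000) -> MATCH
  Frank (100000) -> MATCH
  Xander (120000) -> MATCH


3 rows:
Carol, 90000
Frank, 100000
Xander, 120000


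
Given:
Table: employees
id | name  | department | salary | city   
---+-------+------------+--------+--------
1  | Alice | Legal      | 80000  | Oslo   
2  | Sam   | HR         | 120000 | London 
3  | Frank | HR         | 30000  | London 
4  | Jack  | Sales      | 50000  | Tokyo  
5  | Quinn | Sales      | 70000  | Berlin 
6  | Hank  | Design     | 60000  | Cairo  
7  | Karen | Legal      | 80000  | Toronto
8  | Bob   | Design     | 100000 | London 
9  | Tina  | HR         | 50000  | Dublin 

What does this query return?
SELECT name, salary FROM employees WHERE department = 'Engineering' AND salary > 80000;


Filtering: department = 'Engineering' AND salary > 80000
Matching: 0 rows

Empty result set (0 rows)


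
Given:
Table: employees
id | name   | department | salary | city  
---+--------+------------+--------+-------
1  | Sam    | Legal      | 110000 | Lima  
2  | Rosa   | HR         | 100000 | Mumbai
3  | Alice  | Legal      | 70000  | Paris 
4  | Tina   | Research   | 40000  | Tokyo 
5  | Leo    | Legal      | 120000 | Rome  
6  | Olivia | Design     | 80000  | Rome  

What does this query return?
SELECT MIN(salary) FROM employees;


Salaries: 110000, 100000, 70000, 40000, 120000, 80000
MIN = 40000

40000


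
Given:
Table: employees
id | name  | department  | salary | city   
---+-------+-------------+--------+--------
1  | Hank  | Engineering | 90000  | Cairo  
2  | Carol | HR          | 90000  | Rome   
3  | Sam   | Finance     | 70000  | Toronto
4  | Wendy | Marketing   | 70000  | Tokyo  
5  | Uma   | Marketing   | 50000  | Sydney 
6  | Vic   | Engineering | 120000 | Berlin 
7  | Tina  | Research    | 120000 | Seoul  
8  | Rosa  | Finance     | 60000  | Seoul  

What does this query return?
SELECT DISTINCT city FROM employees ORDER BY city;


All 'city' values (row order): Cairo, Rome, Toronto, Tokyo, Sydney, Berlin, Seoul, Seoul
Removing duplicates leaves 7 unique value(s).

7 values:
Berlin
Cairo
Rome
Seoul
Sydney
Tokyo
Toronto


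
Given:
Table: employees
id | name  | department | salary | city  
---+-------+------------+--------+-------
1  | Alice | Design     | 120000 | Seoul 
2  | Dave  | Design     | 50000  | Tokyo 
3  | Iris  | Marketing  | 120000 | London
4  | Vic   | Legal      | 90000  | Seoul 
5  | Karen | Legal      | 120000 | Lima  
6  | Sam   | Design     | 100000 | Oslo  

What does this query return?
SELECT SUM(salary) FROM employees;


SUM(salary) = 120000 + 50000 + 120000 + 90000 + 120000 + 100000 = 600000

600000


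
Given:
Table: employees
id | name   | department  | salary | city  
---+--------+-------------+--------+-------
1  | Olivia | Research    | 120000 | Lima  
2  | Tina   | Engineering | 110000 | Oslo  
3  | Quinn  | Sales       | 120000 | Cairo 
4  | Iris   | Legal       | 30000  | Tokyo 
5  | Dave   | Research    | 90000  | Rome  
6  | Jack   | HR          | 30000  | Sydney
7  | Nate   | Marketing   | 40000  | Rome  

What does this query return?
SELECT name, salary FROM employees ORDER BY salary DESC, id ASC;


Sorting by salary DESC, then id ASC for ties

7 rows:
Olivia, 120000
Quinn, 120000
Tina, 110000
Dave, 90000
Nate, 40000
Iris, 30000
Jack, 30000


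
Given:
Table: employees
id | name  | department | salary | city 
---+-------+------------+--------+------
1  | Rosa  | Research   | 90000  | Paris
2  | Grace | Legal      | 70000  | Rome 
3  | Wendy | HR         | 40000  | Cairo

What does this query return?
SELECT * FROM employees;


SELECT * returns all 3 rows with all columns

3 rows:
1, Rosa, Research, 90000, Paris
2, Grace, Legal, 70000, Rome
3, Wendy, HR, 40000, Cairo


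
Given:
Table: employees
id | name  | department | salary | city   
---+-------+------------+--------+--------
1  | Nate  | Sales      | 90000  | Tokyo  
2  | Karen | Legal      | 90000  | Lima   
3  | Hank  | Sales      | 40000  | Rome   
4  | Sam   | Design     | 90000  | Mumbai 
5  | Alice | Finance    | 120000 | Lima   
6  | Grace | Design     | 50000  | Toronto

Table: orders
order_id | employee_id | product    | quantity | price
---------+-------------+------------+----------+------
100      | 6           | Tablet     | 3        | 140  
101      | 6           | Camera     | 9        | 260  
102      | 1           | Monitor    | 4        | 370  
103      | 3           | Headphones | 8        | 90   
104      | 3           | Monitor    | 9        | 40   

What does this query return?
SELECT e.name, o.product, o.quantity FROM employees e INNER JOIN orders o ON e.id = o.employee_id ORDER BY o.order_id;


Joining employees.id = orders.employee_id:
  employee Grace (id=6) -> order Tablet
  employee Grace (id=6) -> order Camera
  employee Nate (id=1) -> order Monitor
  employee Hank (id=3) -> order Headphones
  employee Hank (id=3) -> order Monitor


5 rows:
Grace, Tablet, 3
Grace, Camera, 9
Nate, Monitor, 4
Hank, Headphones, 8
Hank, Monitor, 9


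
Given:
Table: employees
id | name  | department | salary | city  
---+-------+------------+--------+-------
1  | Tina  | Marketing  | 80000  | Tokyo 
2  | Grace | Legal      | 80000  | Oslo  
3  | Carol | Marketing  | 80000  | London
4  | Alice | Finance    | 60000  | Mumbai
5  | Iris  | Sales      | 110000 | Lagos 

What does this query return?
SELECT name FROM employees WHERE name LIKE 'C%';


LIKE 'C%' matches names starting with 'C'
Matching: 1

1 rows:
Carol


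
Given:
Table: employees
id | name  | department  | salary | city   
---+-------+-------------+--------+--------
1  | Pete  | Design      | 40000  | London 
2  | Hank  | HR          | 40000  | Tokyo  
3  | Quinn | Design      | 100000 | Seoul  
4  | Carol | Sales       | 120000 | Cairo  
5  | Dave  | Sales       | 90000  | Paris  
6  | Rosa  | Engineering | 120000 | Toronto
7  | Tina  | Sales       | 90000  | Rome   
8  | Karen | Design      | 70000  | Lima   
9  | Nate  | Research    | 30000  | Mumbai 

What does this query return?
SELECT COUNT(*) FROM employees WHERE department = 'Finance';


Counting rows where department = 'Finance'


0


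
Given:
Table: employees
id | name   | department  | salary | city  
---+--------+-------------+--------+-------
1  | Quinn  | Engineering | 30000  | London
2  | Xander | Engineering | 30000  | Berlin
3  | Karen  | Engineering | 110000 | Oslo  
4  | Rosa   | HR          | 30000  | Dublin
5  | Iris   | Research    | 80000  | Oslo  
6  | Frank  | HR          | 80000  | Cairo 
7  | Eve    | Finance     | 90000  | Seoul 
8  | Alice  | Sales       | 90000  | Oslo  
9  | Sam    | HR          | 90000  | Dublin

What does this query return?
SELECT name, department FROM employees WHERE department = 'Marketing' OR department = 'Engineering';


Filtering: department = 'Marketing' OR 'Engineering'
Matching: 3 rows

3 rows:
Quinn, Engineering
Xander, Engineering
Karen, Engineering


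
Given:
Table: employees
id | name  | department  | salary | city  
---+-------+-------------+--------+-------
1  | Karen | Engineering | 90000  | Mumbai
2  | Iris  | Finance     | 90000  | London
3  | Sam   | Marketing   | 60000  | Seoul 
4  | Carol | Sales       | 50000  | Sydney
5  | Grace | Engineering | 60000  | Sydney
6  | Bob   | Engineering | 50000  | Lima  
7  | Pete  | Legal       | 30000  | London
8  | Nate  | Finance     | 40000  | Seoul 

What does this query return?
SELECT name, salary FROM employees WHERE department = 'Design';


Filtering: department = 'Design'
Matching rows: 0

Empty result set (0 rows)


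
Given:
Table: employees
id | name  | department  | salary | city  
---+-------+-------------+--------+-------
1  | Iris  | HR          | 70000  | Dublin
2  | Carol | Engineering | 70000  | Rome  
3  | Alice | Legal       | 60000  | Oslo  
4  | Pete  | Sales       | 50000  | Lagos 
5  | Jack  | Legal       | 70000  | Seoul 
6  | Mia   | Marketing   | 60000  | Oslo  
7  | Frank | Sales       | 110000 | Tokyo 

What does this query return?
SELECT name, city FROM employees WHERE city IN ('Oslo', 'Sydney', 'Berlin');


Filtering: city IN ('Oslo', 'Sydney', 'Berlin')
Matching: 2 rows

2 rows:
Alice, Oslo
Mia, Oslo


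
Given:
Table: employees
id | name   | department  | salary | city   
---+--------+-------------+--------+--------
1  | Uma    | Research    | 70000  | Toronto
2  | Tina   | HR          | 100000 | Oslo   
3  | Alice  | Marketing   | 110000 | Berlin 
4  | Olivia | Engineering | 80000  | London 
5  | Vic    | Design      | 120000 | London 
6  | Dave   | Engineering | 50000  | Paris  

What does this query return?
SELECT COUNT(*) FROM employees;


COUNT(*) counts all rows

6


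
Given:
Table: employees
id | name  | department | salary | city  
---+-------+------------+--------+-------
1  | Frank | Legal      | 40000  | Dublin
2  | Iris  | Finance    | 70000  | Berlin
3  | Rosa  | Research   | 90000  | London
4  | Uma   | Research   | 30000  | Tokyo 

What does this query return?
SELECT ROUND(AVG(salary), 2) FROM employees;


SUM(salary) = 230000
COUNT = 4
ROUND(AVG, 2) = ROUND(230000 / 4, 2) = 57500.0

57500.0


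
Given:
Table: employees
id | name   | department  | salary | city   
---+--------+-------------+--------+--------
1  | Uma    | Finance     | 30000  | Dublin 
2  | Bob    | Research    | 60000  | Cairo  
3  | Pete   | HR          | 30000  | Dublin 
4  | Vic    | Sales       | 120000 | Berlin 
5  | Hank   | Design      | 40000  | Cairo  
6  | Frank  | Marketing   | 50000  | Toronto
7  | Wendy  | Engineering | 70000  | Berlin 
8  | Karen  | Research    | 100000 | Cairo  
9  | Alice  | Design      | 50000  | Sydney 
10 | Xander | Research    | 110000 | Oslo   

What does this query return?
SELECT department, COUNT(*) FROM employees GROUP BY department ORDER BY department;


Assigning each row to its department group:
  Uma -> Finance
  Bob -> Research
  Pete -> HR
  Vic -> Sales
  Hank -> Design
  Frank -> Marketing
  Wendy -> Engineering
  Karen -> Research
  Alice -> Design
  Xander -> Research


7 groups:
Design, 2
Engineering, 1
Finance, 1
HR, 1
Marketing, 1
Research, 3
Sales, 1


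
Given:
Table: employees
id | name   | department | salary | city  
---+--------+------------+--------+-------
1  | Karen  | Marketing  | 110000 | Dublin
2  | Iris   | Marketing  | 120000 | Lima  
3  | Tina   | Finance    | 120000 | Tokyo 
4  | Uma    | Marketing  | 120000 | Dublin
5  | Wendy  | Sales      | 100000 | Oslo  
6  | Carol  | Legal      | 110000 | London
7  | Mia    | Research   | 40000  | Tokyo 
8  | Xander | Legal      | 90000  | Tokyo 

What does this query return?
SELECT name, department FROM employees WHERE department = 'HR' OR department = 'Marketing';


Filtering: department = 'HR' OR 'Marketing'
Matching: 3 rows

3 rows:
Karen, Marketing
Iris, Marketing
Uma, Marketing


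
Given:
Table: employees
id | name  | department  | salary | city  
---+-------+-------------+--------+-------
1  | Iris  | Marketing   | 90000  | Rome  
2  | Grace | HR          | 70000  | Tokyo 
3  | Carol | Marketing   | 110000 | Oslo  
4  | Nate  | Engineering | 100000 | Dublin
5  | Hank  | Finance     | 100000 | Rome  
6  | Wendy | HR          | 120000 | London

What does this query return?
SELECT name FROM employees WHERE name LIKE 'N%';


LIKE 'N%' matches names starting with 'N'
Matching: 1

1 rows:
Nate


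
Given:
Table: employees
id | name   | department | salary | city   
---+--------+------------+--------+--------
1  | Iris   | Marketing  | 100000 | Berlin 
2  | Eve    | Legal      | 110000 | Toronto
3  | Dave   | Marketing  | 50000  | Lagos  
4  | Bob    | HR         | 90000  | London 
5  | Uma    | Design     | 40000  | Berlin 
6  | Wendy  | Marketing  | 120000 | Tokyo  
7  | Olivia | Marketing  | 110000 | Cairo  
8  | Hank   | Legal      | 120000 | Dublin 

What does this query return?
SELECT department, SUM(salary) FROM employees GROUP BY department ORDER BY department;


Summing salary within each department:
  Design: 40000 = 40000
  HR: 90000 = 90000
  Legal: 110000 + 120000 = 230000
  Marketing: 100000 + 50000 + 120000 + 110000 = 380000


4 groups:
Design, 40000
HR, 90000
Legal, 230000
Marketing, 380000


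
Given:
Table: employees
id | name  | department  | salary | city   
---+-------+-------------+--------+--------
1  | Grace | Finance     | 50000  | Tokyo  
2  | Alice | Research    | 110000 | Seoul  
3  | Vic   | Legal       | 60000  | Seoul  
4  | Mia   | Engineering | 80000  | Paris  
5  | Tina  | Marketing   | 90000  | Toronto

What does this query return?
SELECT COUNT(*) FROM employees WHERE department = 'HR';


Counting rows where department = 'HR'


0


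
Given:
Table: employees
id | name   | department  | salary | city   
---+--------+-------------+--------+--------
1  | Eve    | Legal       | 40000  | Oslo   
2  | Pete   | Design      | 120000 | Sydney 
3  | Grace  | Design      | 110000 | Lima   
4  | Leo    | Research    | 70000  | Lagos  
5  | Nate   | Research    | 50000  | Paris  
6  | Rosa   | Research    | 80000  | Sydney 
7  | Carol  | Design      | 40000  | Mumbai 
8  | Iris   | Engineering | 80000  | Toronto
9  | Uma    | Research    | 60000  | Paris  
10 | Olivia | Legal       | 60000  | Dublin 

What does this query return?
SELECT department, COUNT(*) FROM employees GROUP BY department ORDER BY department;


Assigning each row to its department group:
  Eve -> Legal
  Pete -> Design
  Grace -> Design
  Leo -> Research
  Nate -> Research
  Rosa -> Research
  Carol -> Design
  Iris -> Engineering
  Uma -> Research
  Olivia -> Legal


4 groups:
Design, 3
Engineering, 1
Legal, 2
Research, 4


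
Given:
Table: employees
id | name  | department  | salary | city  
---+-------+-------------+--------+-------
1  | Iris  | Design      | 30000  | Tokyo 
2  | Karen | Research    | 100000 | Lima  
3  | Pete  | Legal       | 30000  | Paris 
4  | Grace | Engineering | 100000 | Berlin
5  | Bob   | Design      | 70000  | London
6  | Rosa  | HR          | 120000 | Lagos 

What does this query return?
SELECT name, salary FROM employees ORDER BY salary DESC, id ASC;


Sorting by salary DESC, then id ASC for ties

6 rows:
Rosa, 120000
Karen, 100000
Grace, 100000
Bob, 70000
Iris, 30000
Pete, 30000


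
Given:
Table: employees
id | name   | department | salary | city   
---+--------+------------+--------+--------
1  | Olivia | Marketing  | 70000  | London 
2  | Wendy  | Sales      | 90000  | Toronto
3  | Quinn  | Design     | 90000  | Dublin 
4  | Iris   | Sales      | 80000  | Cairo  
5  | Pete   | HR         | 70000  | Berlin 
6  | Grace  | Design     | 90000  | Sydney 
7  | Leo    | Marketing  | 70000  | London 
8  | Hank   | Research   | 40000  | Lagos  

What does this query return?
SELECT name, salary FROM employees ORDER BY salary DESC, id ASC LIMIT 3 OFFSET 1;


Sort by salary DESC (id ASC tiebreak), then skip 1 and take 3
Rows 2 through 4

3 rows:
Quinn, 90000
Grace, 90000
Iris, 80000


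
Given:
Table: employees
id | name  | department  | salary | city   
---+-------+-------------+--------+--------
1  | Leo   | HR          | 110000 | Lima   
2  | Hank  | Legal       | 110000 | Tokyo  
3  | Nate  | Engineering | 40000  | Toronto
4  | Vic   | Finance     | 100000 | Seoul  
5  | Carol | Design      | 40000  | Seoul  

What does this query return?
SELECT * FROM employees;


SELECT * returns all 5 rows with all columns

5 rows:
1, Leo, HR, 110000, Lima
2, Hank, Legal, 110000, Tokyo
3, Nate, Engineering, 40000, Toronto
4, Vic, Finance, 100000, Seoul
5, Carol, Design, 40000, Seoul


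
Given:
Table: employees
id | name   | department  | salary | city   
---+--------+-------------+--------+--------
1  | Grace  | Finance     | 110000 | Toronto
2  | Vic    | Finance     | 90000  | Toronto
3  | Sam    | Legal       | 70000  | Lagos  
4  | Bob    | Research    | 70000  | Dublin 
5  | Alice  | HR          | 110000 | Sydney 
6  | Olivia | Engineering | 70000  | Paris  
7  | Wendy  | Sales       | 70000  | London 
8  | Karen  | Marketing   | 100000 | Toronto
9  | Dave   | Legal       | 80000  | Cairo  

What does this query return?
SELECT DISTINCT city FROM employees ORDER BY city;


All 'city' values (row order): Toronto, Toronto, Lagos, Dublin, Sydney, Paris, London, Toronto, Cairo
Removing duplicates leaves 7 unique value(s).

7 values:
Cairo
Dublin
Lagos
London
Paris
Sydney
Toronto


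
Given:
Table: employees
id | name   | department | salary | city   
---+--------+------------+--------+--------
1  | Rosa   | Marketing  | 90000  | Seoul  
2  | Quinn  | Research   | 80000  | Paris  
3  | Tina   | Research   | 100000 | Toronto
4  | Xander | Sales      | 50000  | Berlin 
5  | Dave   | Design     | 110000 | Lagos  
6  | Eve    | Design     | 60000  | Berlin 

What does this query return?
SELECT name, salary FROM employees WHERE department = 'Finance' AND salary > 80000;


Filtering: department = 'Finance' AND salary > 80000
Matching: 0 rows

Empty result set (0 rows)


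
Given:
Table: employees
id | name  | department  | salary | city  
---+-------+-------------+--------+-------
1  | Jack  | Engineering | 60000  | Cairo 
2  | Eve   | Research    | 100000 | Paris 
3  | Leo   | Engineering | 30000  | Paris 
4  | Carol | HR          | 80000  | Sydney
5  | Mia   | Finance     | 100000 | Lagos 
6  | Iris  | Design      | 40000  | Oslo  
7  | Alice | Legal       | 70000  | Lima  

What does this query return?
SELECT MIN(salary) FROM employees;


Salaries: 60000, 100000, 30000, 80000, 100000, 40000, 70000
MIN = 30000

30000


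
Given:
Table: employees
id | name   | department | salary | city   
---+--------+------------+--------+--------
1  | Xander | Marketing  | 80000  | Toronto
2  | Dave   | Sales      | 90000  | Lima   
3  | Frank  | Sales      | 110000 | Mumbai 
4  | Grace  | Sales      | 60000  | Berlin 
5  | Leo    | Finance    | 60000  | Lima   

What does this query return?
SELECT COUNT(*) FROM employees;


COUNT(*) counts all rows

5


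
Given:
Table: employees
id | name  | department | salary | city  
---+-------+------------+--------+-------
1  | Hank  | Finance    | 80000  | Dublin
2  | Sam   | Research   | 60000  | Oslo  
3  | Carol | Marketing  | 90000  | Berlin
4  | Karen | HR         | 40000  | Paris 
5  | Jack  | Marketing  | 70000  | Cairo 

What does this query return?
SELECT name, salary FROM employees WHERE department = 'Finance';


Filtering: department = 'Finance'
Matching rows: 1

1 rows:
Hank, 80000


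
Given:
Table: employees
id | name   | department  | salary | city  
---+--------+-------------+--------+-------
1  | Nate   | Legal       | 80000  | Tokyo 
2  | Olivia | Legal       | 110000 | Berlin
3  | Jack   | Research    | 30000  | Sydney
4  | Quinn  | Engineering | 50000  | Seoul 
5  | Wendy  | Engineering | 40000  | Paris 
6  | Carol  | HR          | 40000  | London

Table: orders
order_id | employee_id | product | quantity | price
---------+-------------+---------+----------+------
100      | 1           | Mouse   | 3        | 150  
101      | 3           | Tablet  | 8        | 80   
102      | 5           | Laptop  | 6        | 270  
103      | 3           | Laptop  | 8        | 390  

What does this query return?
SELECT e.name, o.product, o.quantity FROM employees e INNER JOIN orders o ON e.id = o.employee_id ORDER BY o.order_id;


Joining employees.id = orders.employee_id:
  employee Nate (id=1) -> order Mouse
  employee Jack (id=3) -> order Tablet
  employee Wendy (id=5) -> order Laptop
  employee Jack (id=3) -> order Laptop


4 rows:
Nate, Mouse, 3
Jack, Tablet, 8
Wendy, Laptop, 6
Jack, Laptop, 8


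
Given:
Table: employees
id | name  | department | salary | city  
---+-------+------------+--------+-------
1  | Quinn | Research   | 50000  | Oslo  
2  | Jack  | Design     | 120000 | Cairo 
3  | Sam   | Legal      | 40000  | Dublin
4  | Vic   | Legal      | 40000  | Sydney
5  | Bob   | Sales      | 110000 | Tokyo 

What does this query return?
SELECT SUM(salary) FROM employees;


SUM(salary) = 50000 + 120000 + 40000 + 40000 + 110000 = 360000

360000


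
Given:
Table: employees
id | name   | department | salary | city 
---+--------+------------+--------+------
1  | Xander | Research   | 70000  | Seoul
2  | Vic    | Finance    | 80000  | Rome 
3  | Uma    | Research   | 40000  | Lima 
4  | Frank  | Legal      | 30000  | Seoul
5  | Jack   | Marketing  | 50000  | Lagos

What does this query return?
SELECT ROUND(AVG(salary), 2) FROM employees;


SUM(salary) = 270000
COUNT = 5
ROUND(AVG, 2) = ROUND(270000 / 5, 2) = 54000.0

54000.0


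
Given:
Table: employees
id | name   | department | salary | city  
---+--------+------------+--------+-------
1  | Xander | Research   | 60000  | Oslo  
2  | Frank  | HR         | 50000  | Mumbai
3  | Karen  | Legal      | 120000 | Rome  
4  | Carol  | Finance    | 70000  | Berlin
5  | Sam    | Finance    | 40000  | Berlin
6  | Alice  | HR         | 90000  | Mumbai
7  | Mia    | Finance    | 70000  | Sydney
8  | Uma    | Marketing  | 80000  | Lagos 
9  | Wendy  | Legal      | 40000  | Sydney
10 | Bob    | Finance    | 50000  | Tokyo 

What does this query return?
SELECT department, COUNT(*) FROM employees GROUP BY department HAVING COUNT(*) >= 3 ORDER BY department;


Groups with count >= 3:
  Finance: 4 -> PASS
  HR: 2 -> filtered out
  Legal: 2 -> filtered out
  Marketing: 1 -> filtered out
  Research: 1 -> filtered out


1 groups:
Finance, 4


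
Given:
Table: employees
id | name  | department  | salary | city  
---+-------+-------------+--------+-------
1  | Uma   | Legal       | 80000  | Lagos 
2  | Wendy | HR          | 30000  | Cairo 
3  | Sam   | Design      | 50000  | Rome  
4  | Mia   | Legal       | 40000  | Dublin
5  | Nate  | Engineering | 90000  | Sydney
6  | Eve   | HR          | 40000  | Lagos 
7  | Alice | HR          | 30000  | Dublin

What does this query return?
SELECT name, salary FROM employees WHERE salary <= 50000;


Filtering: salary <= 50000
Matching: 5 rows

5 rows:
Wendy, 30000
Sam, 50000
Mia, 40000
Eve, 40000
Alice, 30000


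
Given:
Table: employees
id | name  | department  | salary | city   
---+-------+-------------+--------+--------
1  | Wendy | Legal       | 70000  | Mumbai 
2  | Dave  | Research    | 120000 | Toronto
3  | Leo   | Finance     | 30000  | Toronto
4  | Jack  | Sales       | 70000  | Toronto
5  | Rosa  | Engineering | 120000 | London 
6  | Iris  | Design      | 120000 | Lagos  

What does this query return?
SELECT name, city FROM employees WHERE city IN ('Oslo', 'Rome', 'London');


Filtering: city IN ('Oslo', 'Rome', 'London')
Matching: 1 rows

1 rows:
Rosa, London


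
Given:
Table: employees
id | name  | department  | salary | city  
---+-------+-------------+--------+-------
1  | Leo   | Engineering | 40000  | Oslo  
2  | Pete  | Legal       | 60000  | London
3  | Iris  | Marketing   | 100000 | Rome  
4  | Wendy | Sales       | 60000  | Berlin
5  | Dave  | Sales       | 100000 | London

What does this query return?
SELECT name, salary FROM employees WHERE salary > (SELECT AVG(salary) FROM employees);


Subquery: AVG(salary) = 72000.0
Filtering: salary > 72000.0
  Iris (100000) -> MATCH
  Dave (100000) -> MATCH


2 rows:
Iris, 100000
Dave, 100000


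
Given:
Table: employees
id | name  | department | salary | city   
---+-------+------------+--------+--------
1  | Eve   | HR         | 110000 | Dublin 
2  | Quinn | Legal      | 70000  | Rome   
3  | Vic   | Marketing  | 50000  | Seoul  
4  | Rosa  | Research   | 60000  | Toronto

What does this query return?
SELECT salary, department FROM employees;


Projecting columns: salary, department

4 rows:
110000, HR
70000, Legal
50000, Marketing
60000, Research


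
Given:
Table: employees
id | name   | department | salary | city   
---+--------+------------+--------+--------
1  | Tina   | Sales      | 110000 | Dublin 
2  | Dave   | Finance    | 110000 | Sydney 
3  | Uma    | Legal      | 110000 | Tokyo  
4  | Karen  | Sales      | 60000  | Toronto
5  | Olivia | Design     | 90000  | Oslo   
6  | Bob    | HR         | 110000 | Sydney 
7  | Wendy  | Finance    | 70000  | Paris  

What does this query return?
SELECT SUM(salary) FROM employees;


SUM(salary) = 110000 + 110000 + 110000 + 60000 + 90000 + 110000 + 70000 = 660000

660000


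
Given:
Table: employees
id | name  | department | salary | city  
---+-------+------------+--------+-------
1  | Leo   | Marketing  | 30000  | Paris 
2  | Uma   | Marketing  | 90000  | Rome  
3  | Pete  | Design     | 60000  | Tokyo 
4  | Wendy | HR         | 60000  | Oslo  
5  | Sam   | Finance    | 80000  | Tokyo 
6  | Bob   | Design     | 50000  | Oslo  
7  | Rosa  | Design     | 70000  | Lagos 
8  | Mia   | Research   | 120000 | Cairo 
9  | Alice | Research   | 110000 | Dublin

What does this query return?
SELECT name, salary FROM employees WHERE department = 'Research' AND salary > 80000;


Filtering: department = 'Research' AND salary > 80000
Matching: 2 rows

2 rows:
Mia, 120000
Alice, 110000


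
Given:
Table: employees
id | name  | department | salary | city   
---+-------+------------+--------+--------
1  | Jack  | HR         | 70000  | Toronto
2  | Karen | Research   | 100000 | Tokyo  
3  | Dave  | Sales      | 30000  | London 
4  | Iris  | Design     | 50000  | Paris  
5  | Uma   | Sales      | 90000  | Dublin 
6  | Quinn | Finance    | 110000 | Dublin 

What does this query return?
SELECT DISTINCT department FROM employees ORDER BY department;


All 'department' values (row order): HR, Research, Sales, Design, Sales, Finance
Removing duplicates leaves 5 unique value(s).

5 values:
Design
Finance
HR
Research
Sales


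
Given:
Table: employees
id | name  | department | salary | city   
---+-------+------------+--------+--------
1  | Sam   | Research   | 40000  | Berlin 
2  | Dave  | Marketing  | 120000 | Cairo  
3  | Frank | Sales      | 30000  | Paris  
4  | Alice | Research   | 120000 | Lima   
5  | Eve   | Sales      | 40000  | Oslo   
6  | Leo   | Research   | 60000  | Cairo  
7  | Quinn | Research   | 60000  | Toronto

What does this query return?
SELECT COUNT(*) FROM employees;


COUNT(*) counts all rows

7


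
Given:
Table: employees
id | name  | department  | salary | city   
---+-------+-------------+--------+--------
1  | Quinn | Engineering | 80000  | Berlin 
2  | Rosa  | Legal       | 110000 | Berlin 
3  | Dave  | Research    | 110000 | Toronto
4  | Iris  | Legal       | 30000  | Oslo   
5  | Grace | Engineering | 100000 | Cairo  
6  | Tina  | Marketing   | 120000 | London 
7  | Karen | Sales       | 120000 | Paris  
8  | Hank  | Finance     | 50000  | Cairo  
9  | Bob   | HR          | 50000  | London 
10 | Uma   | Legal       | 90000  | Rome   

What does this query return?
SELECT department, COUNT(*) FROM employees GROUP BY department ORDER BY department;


Assigning each row to its department group:
  Quinn -> Engineering
  Rosa -> Legal
  Dave -> Research
  Iris -> Legal
  Grace -> Engineering
  Tina -> Marketing
  Karen -> Sales
  Hank -> Finance
  Bob -> HR
  Uma -> Legal


7 groups:
Engineering, 2
Finance, 1
HR, 1
Legal, 3
Marketing, 1
Research, 1
Sales, 1


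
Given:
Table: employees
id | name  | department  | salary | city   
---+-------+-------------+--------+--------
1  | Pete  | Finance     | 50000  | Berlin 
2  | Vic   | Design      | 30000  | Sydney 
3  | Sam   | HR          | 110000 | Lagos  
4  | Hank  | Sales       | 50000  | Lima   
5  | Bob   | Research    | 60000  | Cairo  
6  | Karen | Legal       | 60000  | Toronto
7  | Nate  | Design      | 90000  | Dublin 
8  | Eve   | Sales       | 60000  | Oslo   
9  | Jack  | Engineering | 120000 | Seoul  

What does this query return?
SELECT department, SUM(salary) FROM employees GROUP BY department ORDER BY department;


Summing salary within each department:
  Design: 30000 + 90000 = 120000
  Engineering: 120000 = 120000
  Finance: 50000 = 50000
  HR: 110000 = 110000
  Legal: 60000 = 60000
  Research: 60000 = 60000
  Sales: 50000 + 60000 = 110000


7 groups:
Design, 120000
Engineering, 120000
Finance, 50000
HR, 110000
Legal, 60000
Research, 60000
Sales, 110000


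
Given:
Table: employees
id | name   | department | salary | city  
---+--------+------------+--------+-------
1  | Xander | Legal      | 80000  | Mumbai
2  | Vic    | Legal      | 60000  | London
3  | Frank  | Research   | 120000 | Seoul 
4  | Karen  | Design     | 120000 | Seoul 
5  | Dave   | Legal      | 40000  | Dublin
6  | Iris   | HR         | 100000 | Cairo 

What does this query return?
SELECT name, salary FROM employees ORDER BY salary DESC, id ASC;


Sorting by salary DESC, then id ASC for ties

6 rows:
Frank, 120000
Karen, 120000
Iris, 100000
Xander, 80000
Vic, 60000
Dave, 40000


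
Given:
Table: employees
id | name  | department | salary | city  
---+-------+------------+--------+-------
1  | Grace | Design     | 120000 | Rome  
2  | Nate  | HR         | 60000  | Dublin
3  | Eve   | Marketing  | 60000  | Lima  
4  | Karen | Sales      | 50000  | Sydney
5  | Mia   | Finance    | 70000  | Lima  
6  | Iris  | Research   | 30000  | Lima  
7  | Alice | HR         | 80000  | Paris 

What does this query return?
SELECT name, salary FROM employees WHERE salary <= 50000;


Filtering: salary <= 50000
Matching: 2 rows

2 rows:
Karen, 50000
Iris, 30000


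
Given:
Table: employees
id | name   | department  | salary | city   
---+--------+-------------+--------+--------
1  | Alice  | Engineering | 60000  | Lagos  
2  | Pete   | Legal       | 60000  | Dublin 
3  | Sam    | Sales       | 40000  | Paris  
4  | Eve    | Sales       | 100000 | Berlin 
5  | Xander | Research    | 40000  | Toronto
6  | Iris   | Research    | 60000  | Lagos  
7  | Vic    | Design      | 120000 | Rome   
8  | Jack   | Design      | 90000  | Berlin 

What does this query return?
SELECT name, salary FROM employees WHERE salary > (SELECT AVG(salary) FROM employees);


Subquery: AVG(salary) = 71250.0
Filtering: salary > 71250.0
  Eve (100000) -> MATCH
  Vic (120000) -> MATCH
  Jack (90000) -> MATCH


3 rows:
Eve, 100000
Vic, 120000
Jack, 90000


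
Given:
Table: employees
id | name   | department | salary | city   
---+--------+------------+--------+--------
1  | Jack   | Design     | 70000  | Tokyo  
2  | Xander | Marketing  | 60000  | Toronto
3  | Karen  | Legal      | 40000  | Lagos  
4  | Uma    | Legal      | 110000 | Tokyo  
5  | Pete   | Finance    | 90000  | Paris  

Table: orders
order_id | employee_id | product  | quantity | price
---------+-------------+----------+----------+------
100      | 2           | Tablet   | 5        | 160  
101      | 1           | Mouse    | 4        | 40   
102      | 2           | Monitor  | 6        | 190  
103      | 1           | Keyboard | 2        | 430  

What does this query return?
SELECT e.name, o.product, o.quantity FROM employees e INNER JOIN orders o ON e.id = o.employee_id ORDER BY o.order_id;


Joining employees.id = orders.employee_id:
  employee Xander (id=2) -> order Tablet
  employee Jack (id=1) -> order Mouse
  employee Xander (id=2) -> order Monitor
  employee Jack (id=1) -> order Keyboard


4 rows:
Xander, Tablet, 5
Jack, Mouse, 4
Xander, Monitor, 6
Jack, Keyboard, 2


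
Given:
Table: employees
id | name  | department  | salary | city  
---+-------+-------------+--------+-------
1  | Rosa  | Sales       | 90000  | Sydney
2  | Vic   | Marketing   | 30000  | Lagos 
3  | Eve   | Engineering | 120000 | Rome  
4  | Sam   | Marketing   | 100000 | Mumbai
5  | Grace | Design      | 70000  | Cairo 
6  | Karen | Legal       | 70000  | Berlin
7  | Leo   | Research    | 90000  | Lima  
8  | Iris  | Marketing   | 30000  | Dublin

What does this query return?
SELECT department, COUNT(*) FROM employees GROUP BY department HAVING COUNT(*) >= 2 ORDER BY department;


Groups with count >= 2:
  Marketing: 3 -> PASS
  Design: 1 -> filtered out
  Engineering: 1 -> filtered out
  Legal: 1 -> filtered out
  Research: 1 -> filtered out
  Sales: 1 -> filtered out


1 groups:
Marketing, 3


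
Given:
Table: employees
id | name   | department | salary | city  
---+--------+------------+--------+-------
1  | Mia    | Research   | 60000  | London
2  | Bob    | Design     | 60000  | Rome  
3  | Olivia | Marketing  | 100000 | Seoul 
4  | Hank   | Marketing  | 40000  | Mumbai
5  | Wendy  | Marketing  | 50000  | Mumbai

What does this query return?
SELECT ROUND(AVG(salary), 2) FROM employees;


SUM(salary) = 310000
COUNT = 5
ROUND(AVG, 2) = ROUND(310000 / 5, 2) = 62000.0

62000.0


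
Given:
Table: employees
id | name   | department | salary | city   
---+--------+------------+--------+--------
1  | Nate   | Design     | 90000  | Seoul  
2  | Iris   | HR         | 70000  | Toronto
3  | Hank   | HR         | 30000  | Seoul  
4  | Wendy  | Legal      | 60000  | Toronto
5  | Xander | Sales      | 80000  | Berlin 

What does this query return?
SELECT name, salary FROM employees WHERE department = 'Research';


Filtering: department = 'Research'
Matching rows: 0

Empty result set (0 rows)


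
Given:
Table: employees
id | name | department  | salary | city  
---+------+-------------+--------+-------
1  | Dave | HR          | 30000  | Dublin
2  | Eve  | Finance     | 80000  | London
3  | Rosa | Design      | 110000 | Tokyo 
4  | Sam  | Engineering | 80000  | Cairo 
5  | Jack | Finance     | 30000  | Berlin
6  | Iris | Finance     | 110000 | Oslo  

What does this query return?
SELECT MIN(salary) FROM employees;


Salaries: 30000, 80000, 110000, 80000, 30000, 110000
MIN = 30000

30000


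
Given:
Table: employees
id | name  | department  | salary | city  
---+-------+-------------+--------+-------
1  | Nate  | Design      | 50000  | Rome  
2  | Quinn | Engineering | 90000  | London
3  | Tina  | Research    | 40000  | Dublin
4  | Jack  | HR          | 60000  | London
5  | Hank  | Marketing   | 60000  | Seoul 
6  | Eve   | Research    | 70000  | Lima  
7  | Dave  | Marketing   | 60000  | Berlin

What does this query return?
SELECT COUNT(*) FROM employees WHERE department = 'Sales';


Counting rows where department = 'Sales'


0


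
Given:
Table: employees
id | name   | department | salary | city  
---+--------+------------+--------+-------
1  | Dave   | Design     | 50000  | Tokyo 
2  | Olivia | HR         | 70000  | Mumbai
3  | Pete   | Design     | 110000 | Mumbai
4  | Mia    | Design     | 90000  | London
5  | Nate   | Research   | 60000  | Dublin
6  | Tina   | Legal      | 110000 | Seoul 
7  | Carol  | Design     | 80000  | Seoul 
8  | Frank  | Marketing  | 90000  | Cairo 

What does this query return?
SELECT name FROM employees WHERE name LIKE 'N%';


LIKE 'N%' matches names starting with 'N'
Matching: 1

1 rows:
Nate
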